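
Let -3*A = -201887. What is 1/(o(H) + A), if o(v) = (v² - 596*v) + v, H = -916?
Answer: 3/4354115 ≈ 6.8900e-7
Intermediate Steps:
o(v) = v² - 595*v
A = 201887/3 (A = -⅓*(-201887) = 201887/3 ≈ 67296.)
1/(o(H) + A) = 1/(-916*(-595 - 916) + 201887/3) = 1/(-916*(-1511) + 201887/3) = 1/(1384076 + 201887/3) = 1/(4354115/3) = 3/4354115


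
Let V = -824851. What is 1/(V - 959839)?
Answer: -1/1784690 ≈ -5.6032e-7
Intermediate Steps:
1/(V - 959839) = 1/(-824851 - 959839) = 1/(-1784690) = -1/1784690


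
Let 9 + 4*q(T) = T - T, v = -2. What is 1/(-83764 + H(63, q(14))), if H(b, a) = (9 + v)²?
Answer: -1/83715 ≈ -1.1945e-5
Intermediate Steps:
q(T) = -9/4 (q(T) = -9/4 + (T - T)/4 = -9/4 + (¼)*0 = -9/4 + 0 = -9/4)
H(b, a) = 49 (H(b, a) = (9 - 2)² = 7² = 49)
1/(-83764 + H(63, q(14))) = 1/(-83764 + 49) = 1/(-83715) = -1/83715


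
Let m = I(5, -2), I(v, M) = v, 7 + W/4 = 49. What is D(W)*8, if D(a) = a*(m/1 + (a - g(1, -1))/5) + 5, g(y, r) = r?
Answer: 260936/5 ≈ 52187.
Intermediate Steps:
W = 168 (W = -28 + 4*49 = -28 + 196 = 168)
m = 5
D(a) = 5 + a*(26/5 + a/5) (D(a) = a*(5/1 + (a - 1*(-1))/5) + 5 = a*(5*1 + (a + 1)*(⅕)) + 5 = a*(5 + (1 + a)*(⅕)) + 5 = a*(5 + (⅕ + a/5)) + 5 = a*(26/5 + a/5) + 5 = 5 + a*(26/5 + a/5))
D(W)*8 = (5 + (⅕)*168² + (26/5)*168)*8 = (5 + (⅕)*28224 + 4368/5)*8 = (5 + 28224/5 + 4368/5)*8 = (32617/5)*8 = 260936/5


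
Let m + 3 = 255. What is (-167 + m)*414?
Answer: 35190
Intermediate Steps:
m = 252 (m = -3 + 255 = 252)
(-167 + m)*414 = (-167 + 252)*414 = 85*414 = 35190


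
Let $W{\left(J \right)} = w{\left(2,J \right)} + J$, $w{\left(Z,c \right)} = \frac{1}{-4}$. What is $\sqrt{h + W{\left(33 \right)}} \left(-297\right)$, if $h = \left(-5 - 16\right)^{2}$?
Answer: $- \frac{297 \sqrt{1895}}{2} \approx -6464.4$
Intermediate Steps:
$w{\left(Z,c \right)} = - \frac{1}{4}$
$h = 441$ ($h = \left(-21\right)^{2} = 441$)
$W{\left(J \right)} = - \frac{1}{4} + J$
$\sqrt{h + W{\left(33 \right)}} \left(-297\right) = \sqrt{441 + \left(- \frac{1}{4} + 33\right)} \left(-297\right) = \sqrt{441 + \frac{131}{4}} \left(-297\right) = \sqrt{\frac{1895}{4}} \left(-297\right) = \frac{\sqrt{1895}}{2} \left(-297\right) = - \frac{297 \sqrt{1895}}{2}$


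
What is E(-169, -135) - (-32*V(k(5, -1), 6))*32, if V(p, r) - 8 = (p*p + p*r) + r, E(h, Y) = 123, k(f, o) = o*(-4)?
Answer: 55419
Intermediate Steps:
k(f, o) = -4*o
V(p, r) = 8 + r + p² + p*r (V(p, r) = 8 + ((p*p + p*r) + r) = 8 + ((p² + p*r) + r) = 8 + (r + p² + p*r) = 8 + r + p² + p*r)
E(-169, -135) - (-32*V(k(5, -1), 6))*32 = 123 - (-32*(8 + 6 + (-4*(-1))² - 4*(-1)*6))*32 = 123 - (-32*(8 + 6 + 4² + 4*6))*32 = 123 - (-32*(8 + 6 + 16 + 24))*32 = 123 - (-32*54)*32 = 123 - (-1728)*32 = 123 - 1*(-55296) = 123 + 55296 = 55419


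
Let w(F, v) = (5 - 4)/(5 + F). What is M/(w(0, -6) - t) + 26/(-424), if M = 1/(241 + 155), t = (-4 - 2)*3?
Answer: -29213/477477 ≈ -0.061182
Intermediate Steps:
w(F, v) = 1/(5 + F)
t = -18 (t = -6*3 = -18)
M = 1/396 ≈ 0.0025253
M/(w(0, -6) - t) + 26/(-424) = 1/(396*(1/(5 + 0) - 1*(-18))) + 26/(-424) = 1/(396*(1/5 + 18)) + 26*(-1/424) = 1/(396*(1/5 + 18)) - 13/212 = 1/(396*(91/5)) - 13/212 = (1/396)*(5/91) - 13/212 = 5/36036 - 13/212 = -29213/477477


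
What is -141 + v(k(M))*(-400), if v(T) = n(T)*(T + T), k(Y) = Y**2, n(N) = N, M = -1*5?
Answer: -500141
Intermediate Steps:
M = -5
v(T) = 2*T**2 (v(T) = T*(T + T) = T*(2*T) = 2*T**2)
-141 + v(k(M))*(-400) = -141 + (2*((-5)**2)**2)*(-400) = -141 + (2*25**2)*(-400) = -141 + (2*625)*(-400) = -141 + 1250*(-400) = -141 - 500000 = -500141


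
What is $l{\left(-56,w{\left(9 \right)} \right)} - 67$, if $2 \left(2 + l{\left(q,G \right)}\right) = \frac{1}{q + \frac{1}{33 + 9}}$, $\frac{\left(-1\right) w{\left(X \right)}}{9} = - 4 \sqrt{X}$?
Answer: $- \frac{162240}{2351} \approx -69.009$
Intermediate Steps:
$w{\left(X \right)} = 36 \sqrt{X}$ ($w{\left(X \right)} = - 9 \left(- 4 \sqrt{X}\right) = 36 \sqrt{X}$)
$l{\left(q,G \right)} = -2 + \frac{1}{2 \left(\frac{1}{42} + q\right)}$ ($l{\left(q,G \right)} = -2 + \frac{1}{2 \left(q + \frac{1}{33 + 9}\right)} = -2 + \frac{1}{2 \left(q + \frac{1}{42}\right)} = -2 + \frac{1}{2 \left(\frac{1}{42} + q\right)}$)
$l{\left(-56,w{\left(9 \right)} \right)} - 67 = \frac{19 - -4704}{1 + 42 \left(-56\right)} - 67 = \frac{19 + 4704}{1 - 2352} - 67 = \frac{1}{-2351} \cdot 4723 - 67 = \left(- \frac{1}{2351}\right) 4723 - 67 = - \frac{4723}{2351} - 67 = - \frac{162240}{2351}$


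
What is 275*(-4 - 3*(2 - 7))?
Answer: 3025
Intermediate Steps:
275*(-4 - 3*(2 - 7)) = 275*(-4 - 3*(-5)) = 275*(-4 + 15) = 275*11 = 3025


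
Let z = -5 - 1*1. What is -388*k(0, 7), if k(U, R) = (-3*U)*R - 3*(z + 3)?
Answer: -3492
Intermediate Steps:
z = -6 (z = -5 - 1 = -6)
k(U, R) = 9 - 3*R*U (k(U, R) = (-3*U)*R - 3*(-6 + 3) = -3*R*U - 3*(-3) = -3*R*U + 9 = 9 - 3*R*U)
-388*k(0, 7) = -388*(9 - 3*7*0) = -388*(9 + 0) = -388*9 = -3492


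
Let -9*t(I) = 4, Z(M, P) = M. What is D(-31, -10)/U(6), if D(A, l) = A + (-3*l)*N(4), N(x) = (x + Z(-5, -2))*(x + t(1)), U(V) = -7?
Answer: 59/3 ≈ 19.667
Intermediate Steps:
t(I) = -4/9 (t(I) = -⅑*4 = -4/9)
N(x) = (-5 + x)*(-4/9 + x) (N(x) = (x - 5)*(x - 4/9) = (-5 + x)*(-4/9 + x))
D(A, l) = A + 32*l/3 (D(A, l) = A + (-3*l)*(20/9 + 4² - 49/9*4) = A + (-3*l)*(20/9 + 16 - 196/9) = A - 3*l*(-32/9) = A + 32*l/3)
D(-31, -10)/U(6) = (-31 + (32/3)*(-10))/(-7) = -(-31 - 320/3)/7 = -⅐*(-413/3) = 59/3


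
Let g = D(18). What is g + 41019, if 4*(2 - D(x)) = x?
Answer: 82033/2 ≈ 41017.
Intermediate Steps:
D(x) = 2 - x/4
g = -5/2 (g = 2 - ¼*18 = 2 - 9/2 = -5/2 ≈ -2.5000)
g + 41019 = -5/2 + 41019 = 82033/2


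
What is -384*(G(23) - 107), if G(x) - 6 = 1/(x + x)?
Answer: 891840/23 ≈ 38776.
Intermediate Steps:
G(x) = 6 + 1/(2*x) (G(x) = 6 + 1/(x + x) = 6 + 1/(2*x))
-384*(G(23) - 107) = -384*((6 + (1/2)/23) - 107) = -384*((6 + (1/2)*(1/23)) - 107) = -384*((6 + 1/46) - 107) = -384*(277/46 - 107) = -384*(-4645/46) = 891840/23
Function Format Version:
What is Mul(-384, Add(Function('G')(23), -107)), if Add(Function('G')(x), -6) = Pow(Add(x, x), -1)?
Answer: Rational(891840, 23) ≈ 38776.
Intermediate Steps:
Function('G')(x) = Add(6, Mul(Rational(1, 2), Pow(x, -1))) (Function('G')(x) = Add(6, Pow(Add(x, x), -1)) = Add(6, Pow(Mul(2, x), -1)) = Add(6, Mul(Rational(1, 2), Pow(x, -1))))
Mul(-384, Add(Function('G')(23), -107)) = Mul(-384, Add(Add(6, Mul(Rational(1, 2), Pow(23, -1))), -107)) = Mul(-384, Add(Add(6, Mul(Rational(1, 2), Rational(1, 23))), -107)) = Mul(-384, Add(Add(6, Rational(1, 46)), -107)) = Mul(-384, Add(Rational(277, 46), -107)) = Mul(-384, Rational(-4645, 46)) = Rational(891840, 23)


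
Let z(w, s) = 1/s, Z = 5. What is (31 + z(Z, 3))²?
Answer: 8836/9 ≈ 981.78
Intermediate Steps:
z(w, s) = 1/s
(31 + z(Z, 3))² = (31 + 1/3)² = (31 + ⅓)² = (94/3)² = 8836/9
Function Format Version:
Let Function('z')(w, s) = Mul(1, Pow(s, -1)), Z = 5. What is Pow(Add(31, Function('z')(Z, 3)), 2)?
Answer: Rational(8836, 9) ≈ 981.78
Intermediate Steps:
Function('z')(w, s) = Pow(s, -1)
Pow(Add(31, Function('z')(Z, 3)), 2) = Pow(Add(31, Pow(3, -1)), 2) = Pow(Add(31, Rational(1, 3)), 2) = Pow(Rational(94, 3), 2) = Rational(8836, 9)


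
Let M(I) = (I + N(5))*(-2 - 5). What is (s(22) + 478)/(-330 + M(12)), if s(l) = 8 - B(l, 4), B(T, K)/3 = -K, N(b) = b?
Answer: -498/449 ≈ -1.1091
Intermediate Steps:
M(I) = -35 - 7*I (M(I) = (I + 5)*(-2 - 5) = (5 + I)*(-7) = -35 - 7*I)
B(T, K) = -3*K (B(T, K) = 3*(-K) = -3*K)
s(l) = 20 (s(l) = 8 - (-3)*4 = 8 - 1*(-12) = 8 + 12 = 20)
(s(22) + 478)/(-330 + M(12)) = (20 + 478)/(-330 + (-35 - 7*12)) = 498/(-330 + (-35 - 84)) = 498/(-330 - 119) = 498/(-449) = 498*(-1/449) = -498/449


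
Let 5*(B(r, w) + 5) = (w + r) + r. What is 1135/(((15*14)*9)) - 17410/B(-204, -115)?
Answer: 4128662/25893 ≈ 159.45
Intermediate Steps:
B(r, w) = -5 + w/5 + 2*r/5 (B(r, w) = -5 + ((w + r) + r)/5 = -5 + ((r + w) + r)/5 = -5 + (w + 2*r)/5 = -5 + (w/5 + 2*r/5) = -5 + w/5 + 2*r/5)
1135/(((15*14)*9)) - 17410/B(-204, -115) = 1135/(((15*14)*9)) - 17410/(-5 + (⅕)*(-115) + (⅖)*(-204)) = 1135/((210*9)) - 17410/(-5 - 23 - 408/5) = 1135/1890 - 17410/(-548/5) = 1135*(1/1890) - 17410*(-5/548) = 227/378 + 43525/274 = 4128662/25893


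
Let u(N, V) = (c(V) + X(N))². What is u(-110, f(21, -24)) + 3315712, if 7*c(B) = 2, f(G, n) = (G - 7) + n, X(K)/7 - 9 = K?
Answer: 186942697/49 ≈ 3.8152e+6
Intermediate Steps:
X(K) = 63 + 7*K
f(G, n) = -7 + G + n (f(G, n) = (-7 + G) + n = -7 + G + n)
c(B) = 2/7 (c(B) = (⅐)*2 = 2/7)
u(N, V) = (443/7 + 7*N)² (u(N, V) = (2/7 + (63 + 7*N))² = (443/7 + 7*N)²)
u(-110, f(21, -24)) + 3315712 = (443 + 49*(-110))²/49 + 3315712 = (443 - 5390)²/49 + 3315712 = (1/49)*(-4947)² + 3315712 = (1/49)*24472809 + 3315712 = 24472809/49 + 3315712 = 186942697/49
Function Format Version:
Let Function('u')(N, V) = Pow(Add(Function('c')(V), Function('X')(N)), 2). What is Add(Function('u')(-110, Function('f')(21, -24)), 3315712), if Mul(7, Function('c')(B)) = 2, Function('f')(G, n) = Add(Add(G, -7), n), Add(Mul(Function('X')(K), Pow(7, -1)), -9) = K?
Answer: Rational(186942697, 49) ≈ 3.8152e+6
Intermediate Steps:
Function('X')(K) = Add(63, Mul(7, K))
Function('f')(G, n) = Add(-7, G, n) (Function('f')(G, n) = Add(Add(-7, G), n) = Add(-7, G, n))
Function('c')(B) = Rational(2, 7) (Function('c')(B) = Mul(Rational(1, 7), 2) = Rational(2, 7))
Function('u')(N, V) = Pow(Add(Rational(443, 7), Mul(7, N)), 2) (Function('u')(N, V) = Pow(Add(Rational(2, 7), Add(63, Mul(7, N))), 2) = Pow(Add(Rational(443, 7), Mul(7, N)), 2))
Add(Function('u')(-110, Function('f')(21, -24)), 3315712) = Add(Mul(Rational(1, 49), Pow(Add(443, Mul(49, -110)), 2)), 3315712) = Add(Mul(Rational(1, 49), Pow(Add(443, -5390), 2)), 3315712) = Add(Mul(Rational(1, 49), Pow(-4947, 2)), 3315712) = Add(Mul(Rational(1, 49), 24472809), 3315712) = Add(Rational(24472809, 49), 3315712) = Rational(186942697, 49)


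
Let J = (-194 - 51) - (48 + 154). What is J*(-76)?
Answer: 33972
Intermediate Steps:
J = -447 (J = -245 - 1*202 = -245 - 202 = -447)
J*(-76) = -447*(-76) = 33972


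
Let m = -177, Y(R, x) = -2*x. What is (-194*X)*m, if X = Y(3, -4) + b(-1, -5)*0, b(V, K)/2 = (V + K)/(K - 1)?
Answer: 274704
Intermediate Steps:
b(V, K) = 2*(K + V)/(-1 + K) (b(V, K) = 2*((V + K)/(K - 1)) = 2*((K + V)/(-1 + K)) = 2*(K + V)/(-1 + K))
X = 8 (X = -2*(-4) + (2*(-5 - 1)/(-1 - 5))*0 = 8 + (2*(-6)/(-6))*0 = 8 + (2*(-⅙)*(-6))*0 = 8 + 2*0 = 8 + 0 = 8)
(-194*X)*m = -194*8*(-177) = -1552*(-177) = 274704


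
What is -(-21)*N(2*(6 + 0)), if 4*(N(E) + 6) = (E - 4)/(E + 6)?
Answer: -371/3 ≈ -123.67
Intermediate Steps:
N(E) = -6 + (-4 + E)/(4*(6 + E)) (N(E) = -6 + ((E - 4)/(E + 6))/4 = -6 + ((-4 + E)/(6 + E))/4 = -6 + (-4 + E)/(4*(6 + E)))
-(-21)*N(2*(6 + 0)) = -(-21)*(-148 - 46*(6 + 0))/(4*(6 + 2*(6 + 0))) = -(-21)*(-148 - 46*6)/(4*(6 + 2*6)) = -(-21)*(-148 - 23*12)/(4*(6 + 12)) = -(-21)*(1/4)*(-148 - 276)/18 = -(-21)*(1/4)*(1/18)*(-424) = -(-21)*(-53)/9 = -21*53/9 = -371/3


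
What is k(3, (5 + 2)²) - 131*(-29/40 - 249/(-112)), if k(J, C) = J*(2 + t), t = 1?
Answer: -104869/560 ≈ -187.27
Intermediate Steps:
k(J, C) = 3*J (k(J, C) = J*(2 + 1) = J*3 = 3*J)
k(3, (5 + 2)²) - 131*(-29/40 - 249/(-112)) = 3*3 - 131*(-29/40 - 249/(-112)) = 9 - 131*(-29*1/40 - 249*(-1/112)) = 9 - 131*(-29/40 + 249/112) = 9 - 131*839/560 = 9 - 109909/560 = -104869/560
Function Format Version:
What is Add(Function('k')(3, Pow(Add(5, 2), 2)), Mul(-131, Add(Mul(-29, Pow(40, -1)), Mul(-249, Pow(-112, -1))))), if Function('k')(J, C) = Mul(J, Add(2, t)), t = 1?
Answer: Rational(-104869, 560) ≈ -187.27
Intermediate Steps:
Function('k')(J, C) = Mul(3, J) (Function('k')(J, C) = Mul(J, Add(2, 1)) = Mul(J, 3) = Mul(3, J))
Add(Function('k')(3, Pow(Add(5, 2), 2)), Mul(-131, Add(Mul(-29, Pow(40, -1)), Mul(-249, Pow(-112, -1))))) = Add(Mul(3, 3), Mul(-131, Add(Mul(-29, Pow(40, -1)), Mul(-249, Pow(-112, -1))))) = Add(9, Mul(-131, Add(Mul(-29, Rational(1, 40)), Mul(-249, Rational(-1, 112))))) = Add(9, Mul(-131, Add(Rational(-29, 40), Rational(249, 112)))) = Add(9, Mul(-131, Rational(839, 560))) = Add(9, Rational(-109909, 560)) = Rational(-104869, 560)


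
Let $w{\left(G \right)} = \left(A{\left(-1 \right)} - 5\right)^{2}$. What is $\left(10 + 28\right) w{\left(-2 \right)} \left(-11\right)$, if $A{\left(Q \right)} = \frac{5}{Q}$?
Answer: $-41800$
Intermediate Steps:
$w{\left(G \right)} = 100$ ($w{\left(G \right)} = \left(\frac{5}{-1} - 5\right)^{2} = \left(5 \left(-1\right) - 5\right)^{2} = \left(-5 - 5\right)^{2} = \left(-10\right)^{2} = 100$)
$\left(10 + 28\right) w{\left(-2 \right)} \left(-11\right) = \left(10 + 28\right) 100 \left(-11\right) = 38 \cdot 100 \left(-11\right) = 3800 \left(-11\right) = -41800$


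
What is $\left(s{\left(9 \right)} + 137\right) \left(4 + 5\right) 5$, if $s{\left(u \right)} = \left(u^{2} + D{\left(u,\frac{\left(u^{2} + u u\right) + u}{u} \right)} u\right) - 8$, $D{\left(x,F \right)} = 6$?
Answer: $11880$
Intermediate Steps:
$s{\left(u \right)} = -8 + u^{2} + 6 u$ ($s{\left(u \right)} = \left(u^{2} + 6 u\right) - 8 = -8 + u^{2} + 6 u$)
$\left(s{\left(9 \right)} + 137\right) \left(4 + 5\right) 5 = \left(\left(-8 + 9^{2} + 6 \cdot 9\right) + 137\right) \left(4 + 5\right) 5 = \left(\left(-8 + 81 + 54\right) + 137\right) 9 \cdot 5 = \left(127 + 137\right) 45 = 264 \cdot 45 = 11880$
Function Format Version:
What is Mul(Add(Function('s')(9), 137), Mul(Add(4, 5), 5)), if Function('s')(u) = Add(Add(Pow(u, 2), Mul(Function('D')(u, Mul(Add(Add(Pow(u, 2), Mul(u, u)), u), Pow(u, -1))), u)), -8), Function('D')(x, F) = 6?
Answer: 11880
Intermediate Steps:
Function('s')(u) = Add(-8, Pow(u, 2), Mul(6, u)) (Function('s')(u) = Add(Add(Pow(u, 2), Mul(6, u)), -8) = Add(-8, Pow(u, 2), Mul(6, u)))
Mul(Add(Function('s')(9), 137), Mul(Add(4, 5), 5)) = Mul(Add(Add(-8, Pow(9, 2), Mul(6, 9)), 137), Mul(Add(4, 5), 5)) = Mul(Add(Add(-8, 81, 54), 137), Mul(9, 5)) = Mul(Add(127, 137), 45) = Mul(264, 45) = 11880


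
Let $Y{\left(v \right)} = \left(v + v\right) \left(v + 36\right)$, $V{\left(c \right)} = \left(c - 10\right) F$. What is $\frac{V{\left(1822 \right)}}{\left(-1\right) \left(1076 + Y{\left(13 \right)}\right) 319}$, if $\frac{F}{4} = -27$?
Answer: $\frac{97848}{374825} \approx 0.26105$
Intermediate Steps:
$F = -108$ ($F = 4 \left(-27\right) = -108$)
$V{\left(c \right)} = 1080 - 108 c$ ($V{\left(c \right)} = \left(c - 10\right) \left(-108\right) = \left(-10 + c\right) \left(-108\right) = 1080 - 108 c$)
$Y{\left(v \right)} = 2 v \left(36 + v\right)$
$\frac{V{\left(1822 \right)}}{\left(-1\right) \left(1076 + Y{\left(13 \right)}\right) 319} = \frac{1080 - 196776}{\left(-1\right) \left(1076 + 2 \cdot 13 \left(36 + 13\right)\right) 319} = \frac{1080 - 196776}{\left(-1\right) \left(1076 + 2 \cdot 13 \cdot 49\right) 319} = - \frac{195696}{\left(-1\right) \left(1076 + 1274\right) 319} = - \frac{195696}{\left(-1\right) 2350 \cdot 319} = - \frac{195696}{\left(-1\right) 749650} = - \frac{195696}{-749650} = \left(-195696\right) \left(- \frac{1}{749650}\right) = \frac{97848}{374825}$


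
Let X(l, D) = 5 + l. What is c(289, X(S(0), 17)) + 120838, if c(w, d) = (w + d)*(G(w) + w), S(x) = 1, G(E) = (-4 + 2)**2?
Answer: 207273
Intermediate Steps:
G(E) = 4 (G(E) = (-2)**2 = 4)
c(w, d) = (4 + w)*(d + w) (c(w, d) = (w + d)*(4 + w) = (d + w)*(4 + w) = (4 + w)*(d + w))
c(289, X(S(0), 17)) + 120838 = (289**2 + 4*(5 + 1) + 4*289 + (5 + 1)*289) + 120838 = (83521 + 4*6 + 1156 + 6*289) + 120838 = (83521 + 24 + 1156 + 1734) + 120838 = 86435 + 120838 = 207273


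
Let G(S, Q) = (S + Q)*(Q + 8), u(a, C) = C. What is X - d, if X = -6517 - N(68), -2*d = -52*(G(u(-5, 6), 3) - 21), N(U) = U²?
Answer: -13169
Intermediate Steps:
G(S, Q) = (8 + Q)*(Q + S) (G(S, Q) = (Q + S)*(8 + Q) = (8 + Q)*(Q + S))
d = 2028 (d = -(-26)*((3² + 8*3 + 8*6 + 3*6) - 21) = -(-26)*((9 + 24 + 48 + 18) - 21) = -(-26)*(99 - 21) = -(-26)*78 = -½*(-4056) = 2028)
X = -11141 (X = -6517 - 1*68² = -6517 - 1*4624 = -6517 - 4624 = -11141)
X - d = -11141 - 1*2028 = -11141 - 2028 = -13169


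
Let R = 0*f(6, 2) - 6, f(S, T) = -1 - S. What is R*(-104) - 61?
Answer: 563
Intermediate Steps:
R = -6 (R = 0*(-1 - 1*6) - 6 = 0*(-1 - 6) - 6 = 0*(-7) - 6 = 0 - 6 = -6)
R*(-104) - 61 = -6*(-104) - 61 = 624 - 61 = 563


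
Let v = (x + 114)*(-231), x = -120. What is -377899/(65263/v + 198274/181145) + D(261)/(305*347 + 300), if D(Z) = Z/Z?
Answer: -915442903914842741/116718337388215 ≈ -7843.2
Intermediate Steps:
v = 1386 (v = (-120 + 114)*(-231) = -6*(-231) = 1386)
D(Z) = 1
-377899/(65263/v + 198274/181145) + D(261)/(305*347 + 300) = -377899/(65263/1386 + 198274/181145) + 1/(305*347 + 300) = -377899/(65263*(1/1386) + 198274*(1/181145)) + 1/(105835 + 300) = -377899/(5933/126 + 198274/181145) + 1/106135 = -377899/1099715809/22824270 + 1*(1/106135) = -377899*22824270/1099715809 + 1/106135 = -8625268808730/1099715809 + 1/106135 = -915442903914842741/116718337388215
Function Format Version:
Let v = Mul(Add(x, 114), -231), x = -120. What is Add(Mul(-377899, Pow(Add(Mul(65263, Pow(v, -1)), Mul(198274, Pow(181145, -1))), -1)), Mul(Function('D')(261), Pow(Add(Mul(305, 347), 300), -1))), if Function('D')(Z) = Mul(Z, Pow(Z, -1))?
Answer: Rational(-915442903914842741, 116718337388215) ≈ -7843.2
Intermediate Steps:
v = 1386 (v = Mul(Add(-120, 114), -231) = Mul(-6, -231) = 1386)
Function('D')(Z) = 1
Add(Mul(-377899, Pow(Add(Mul(65263, Pow(v, -1)), Mul(198274, Pow(181145, -1))), -1)), Mul(Function('D')(261), Pow(Add(Mul(305, 347), 300), -1))) = Add(Mul(-377899, Pow(Add(Mul(65263, Pow(1386, -1)), Mul(198274, Pow(181145, -1))), -1)), Mul(1, Pow(Add(Mul(305, 347), 300), -1))) = Add(Mul(-377899, Pow(Add(Mul(65263, Rational(1, 1386)), Mul(198274, Rational(1, 181145))), -1)), Mul(1, Pow(Add(105835, 300), -1))) = Add(Mul(-377899, Pow(Add(Rational(5933, 126), Rational(198274, 181145)), -1)), Mul(1, Pow(106135, -1))) = Add(Mul(-377899, Pow(Rational(1099715809, 22824270), -1)), Mul(1, Rational(1, 106135))) = Add(Mul(-377899, Rational(22824270, 1099715809)), Rational(1, 106135)) = Add(Rational(-8625268808730, 1099715809), Rational(1, 106135)) = Rational(-915442903914842741, 116718337388215)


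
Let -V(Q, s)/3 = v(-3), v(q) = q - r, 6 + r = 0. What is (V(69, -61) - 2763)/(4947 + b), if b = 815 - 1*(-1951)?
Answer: -308/857 ≈ -0.35939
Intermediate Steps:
b = 2766 (b = 815 + 1951 = 2766)
r = -6 (r = -6 + 0 = -6)
v(q) = 6 + q (v(q) = q - 1*(-6) = q + 6 = 6 + q)
V(Q, s) = -9 (V(Q, s) = -3*(6 - 3) = -3*3 = -9)
(V(69, -61) - 2763)/(4947 + b) = (-9 - 2763)/(4947 + 2766) = -2772/7713 = -2772*1/7713 = -308/857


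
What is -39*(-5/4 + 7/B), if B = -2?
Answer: 741/4 ≈ 185.25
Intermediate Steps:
-39*(-5/4 + 7/B) = -39*(-5/4 + 7/(-2)) = -39*(-5*1/4 + 7*(-1/2)) = -39*(-5/4 - 7/2) = -39*(-19/4) = 741/4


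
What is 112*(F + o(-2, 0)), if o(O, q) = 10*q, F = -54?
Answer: -6048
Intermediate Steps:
112*(F + o(-2, 0)) = 112*(-54 + 10*0) = 112*(-54 + 0) = 112*(-54) = -6048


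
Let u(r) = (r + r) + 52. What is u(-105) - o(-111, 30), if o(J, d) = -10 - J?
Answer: -259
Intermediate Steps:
u(r) = 52 + 2*r (u(r) = 2*r + 52 = 52 + 2*r)
u(-105) - o(-111, 30) = (52 + 2*(-105)) - (-10 - 1*(-111)) = (52 - 210) - (-10 + 111) = -158 - 1*101 = -158 - 101 = -259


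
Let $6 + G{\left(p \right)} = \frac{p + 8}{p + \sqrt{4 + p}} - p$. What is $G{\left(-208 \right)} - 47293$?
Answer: $- \frac{511727497}{10867} + \frac{100 i \sqrt{51}}{10867} \approx -47090.0 + 0.065717 i$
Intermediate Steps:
$G{\left(p \right)} = -6 - p + \frac{8 + p}{p + \sqrt{4 + p}}$ ($G{\left(p \right)} = -6 - \left(p - \frac{p + 8}{p + \sqrt{4 + p}}\right) = -6 - \left(p - \frac{8 + p}{p + \sqrt{4 + p}}\right) = -6 - p + \frac{8 + p}{p + \sqrt{4 + p}}$)
$G{\left(-208 \right)} - 47293 = \frac{8 - \left(-208\right)^{2} - 6 \sqrt{4 - 208} - -1040 - - 208 \sqrt{4 - 208}}{-208 + \sqrt{4 - 208}} - 47293 = \frac{8 - 43264 - 6 \sqrt{-204} + 1040 - - 208 \sqrt{-204}}{-208 + \sqrt{-204}} - 47293 = \frac{8 - 43264 - 6 \cdot 2 i \sqrt{51} + 1040 - - 208 \cdot 2 i \sqrt{51}}{-208 + 2 i \sqrt{51}} - 47293 = \frac{8 - 43264 - 12 i \sqrt{51} + 1040 + 416 i \sqrt{51}}{-208 + 2 i \sqrt{51}} - 47293 = \frac{-42216 + 404 i \sqrt{51}}{-208 + 2 i \sqrt{51}} - 47293 = -47293 + \frac{-42216 + 404 i \sqrt{51}}{-208 + 2 i \sqrt{51}}$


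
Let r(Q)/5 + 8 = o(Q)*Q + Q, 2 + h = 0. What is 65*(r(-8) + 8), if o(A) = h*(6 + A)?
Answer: -15080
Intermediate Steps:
h = -2 (h = -2 + 0 = -2)
o(A) = -12 - 2*A (o(A) = -2*(6 + A) = -12 - 2*A)
r(Q) = -40 + 5*Q + 5*Q*(-12 - 2*Q) (r(Q) = -40 + 5*((-12 - 2*Q)*Q + Q) = -40 + 5*(Q*(-12 - 2*Q) + Q) = -40 + 5*(Q + Q*(-12 - 2*Q)) = -40 + (5*Q + 5*Q*(-12 - 2*Q)) = -40 + 5*Q + 5*Q*(-12 - 2*Q))
65*(r(-8) + 8) = 65*((-40 - 55*(-8) - 10*(-8)²) + 8) = 65*((-40 + 440 - 10*64) + 8) = 65*((-40 + 440 - 640) + 8) = 65*(-240 + 8) = 65*(-232) = -15080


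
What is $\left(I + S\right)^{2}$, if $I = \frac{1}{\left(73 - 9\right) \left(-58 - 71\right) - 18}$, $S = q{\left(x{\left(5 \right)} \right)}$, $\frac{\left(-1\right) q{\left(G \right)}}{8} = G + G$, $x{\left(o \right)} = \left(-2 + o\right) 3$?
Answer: $\frac{1419569782849}{68459076} \approx 20736.0$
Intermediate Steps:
$x{\left(o \right)} = -6 + 3 o$
$q{\left(G \right)} = - 16 G$ ($q{\left(G \right)} = - 8 \left(G + G\right) = - 8 \cdot 2 G = - 16 G$)
$S = -144$ ($S = - 16 \left(-6 + 3 \cdot 5\right) = - 16 \left(-6 + 15\right) = \left(-16\right) 9 = -144$)
$I = - \frac{1}{8274}$ ($I = \frac{1}{64 \left(-129\right) - 18} = \frac{1}{-8256 - 18} = \frac{1}{-8274} = - \frac{1}{8274} \approx -0.00012086$)
$\left(I + S\right)^{2} = \left(- \frac{1}{8274} - 144\right)^{2} = \left(- \frac{1191457}{8274}\right)^{2} = \frac{1419569782849}{68459076}$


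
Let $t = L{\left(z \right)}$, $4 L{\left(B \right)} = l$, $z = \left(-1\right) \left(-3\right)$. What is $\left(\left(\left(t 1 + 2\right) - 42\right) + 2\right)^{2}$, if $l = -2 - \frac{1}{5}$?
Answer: $\frac{594441}{400} \approx 1486.1$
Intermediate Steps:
$z = 3$
$l = - \frac{11}{5}$ ($l = -2 - \frac{1}{5} = - \frac{11}{5} \approx -2.2$)
$L{\left(B \right)} = - \frac{11}{20}$ ($L{\left(B \right)} = \frac{1}{4} \left(- \frac{11}{5}\right) = - \frac{11}{20}$)
$t = - \frac{11}{20} \approx -0.55$
$\left(\left(\left(t 1 + 2\right) - 42\right) + 2\right)^{2} = \left(\left(\left(\left(- \frac{11}{20}\right) 1 + 2\right) - 42\right) + 2\right)^{2} = \left(\left(\left(- \frac{11}{20} + 2\right) - 42\right) + 2\right)^{2} = \left(\left(\frac{29}{20} - 42\right) + 2\right)^{2} = \left(- \frac{811}{20} + 2\right)^{2} = \left(- \frac{771}{20}\right)^{2} = \frac{594441}{400}$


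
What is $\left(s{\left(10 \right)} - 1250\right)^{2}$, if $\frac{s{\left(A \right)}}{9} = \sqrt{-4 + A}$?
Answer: $1562986 - 22500 \sqrt{6} \approx 1.5079 \cdot 10^{6}$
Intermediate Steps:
$s{\left(A \right)} = 9 \sqrt{-4 + A}$
$\left(s{\left(10 \right)} - 1250\right)^{2} = \left(9 \sqrt{-4 + 10} - 1250\right)^{2} = \left(9 \sqrt{6} - 1250\right)^{2} = \left(-1250 + 9 \sqrt{6}\right)^{2}$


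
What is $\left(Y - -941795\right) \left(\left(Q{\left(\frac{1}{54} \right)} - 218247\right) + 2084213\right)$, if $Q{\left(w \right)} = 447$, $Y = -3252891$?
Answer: $-4313459618648$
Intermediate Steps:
$\left(Y - -941795\right) \left(\left(Q{\left(\frac{1}{54} \right)} - 218247\right) + 2084213\right) = \left(-3252891 - -941795\right) \left(\left(447 - 218247\right) + 2084213\right) = \left(-3252891 + \left(-1529736 + 2471531\right)\right) \left(-217800 + 2084213\right) = \left(-3252891 + 941795\right) 1866413 = \left(-2311096\right) 1866413 = -4313459618648$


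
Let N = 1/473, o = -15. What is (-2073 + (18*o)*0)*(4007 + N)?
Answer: -3928981776/473 ≈ -8.3065e+6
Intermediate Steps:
N = 1/473 ≈ 0.0021142
(-2073 + (18*o)*0)*(4007 + N) = (-2073 + (18*(-15))*0)*(4007 + 1/473) = (-2073 - 270*0)*(1895312/473) = (-2073 + 0)*(1895312/473) = -2073*1895312/473 = -3928981776/473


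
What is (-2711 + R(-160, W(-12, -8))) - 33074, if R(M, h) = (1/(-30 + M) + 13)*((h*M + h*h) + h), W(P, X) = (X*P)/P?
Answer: -1750283/95 ≈ -18424.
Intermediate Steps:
W(P, X) = X (W(P, X) = (P*X)/P = X)
R(M, h) = (13 + 1/(-30 + M))*(h + h² + M*h) (R(M, h) = (13 + 1/(-30 + M))*((M*h + h²) + h) = (13 + 1/(-30 + M))*((h² + M*h) + h) = (13 + 1/(-30 + M))*(h + h² + M*h))
(-2711 + R(-160, W(-12, -8))) - 33074 = (-2711 - 8*(-389 - 389*(-8) - 376*(-160) + 13*(-160)² + 13*(-160)*(-8))/(-30 - 160)) - 33074 = (-2711 - 8*(-389 + 3112 + 60160 + 13*25600 + 16640)/(-190)) - 33074 = (-2711 - 8*(-1/190)*(-389 + 3112 + 60160 + 332800 + 16640)) - 33074 = (-2711 - 8*(-1/190)*412323) - 33074 = (-2711 + 1649292/95) - 33074 = 1391747/95 - 33074 = -1750283/95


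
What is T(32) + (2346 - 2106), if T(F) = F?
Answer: 272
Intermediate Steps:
T(32) + (2346 - 2106) = 32 + (2346 - 2106) = 32 + 240 = 272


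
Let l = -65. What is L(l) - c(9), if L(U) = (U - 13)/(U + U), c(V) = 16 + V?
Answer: -122/5 ≈ -24.400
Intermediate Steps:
L(U) = (-13 + U)/(2*U) (L(U) = (-13 + U)/((2*U)) = (-13 + U)*(1/(2*U)) = (-13 + U)/(2*U))
L(l) - c(9) = (½)*(-13 - 65)/(-65) - (16 + 9) = (½)*(-1/65)*(-78) - 1*25 = ⅗ - 25 = -122/5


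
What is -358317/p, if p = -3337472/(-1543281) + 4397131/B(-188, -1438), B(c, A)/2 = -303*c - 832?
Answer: -62080175352596328/7160686683419 ≈ -8669.6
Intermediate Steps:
B(c, A) = -1664 - 606*c (B(c, A) = 2*(-303*c - 832) = 2*(-832 - 303*c) = -1664 - 606*c)
p = 7160686683419/173254898184 (p = -3337472/(-1543281) + 4397131/(-1664 - 606*(-188)) = -3337472*(-1/1543281) + 4397131/(-1664 + 113928) = 3337472/1543281 + 4397131/112264 = 7160686683419/173254898184 ≈ 41.330)
-358317/p = -358317/7160686683419/173254898184 = -358317*173254898184/7160686683419 = -62080175352596328/7160686683419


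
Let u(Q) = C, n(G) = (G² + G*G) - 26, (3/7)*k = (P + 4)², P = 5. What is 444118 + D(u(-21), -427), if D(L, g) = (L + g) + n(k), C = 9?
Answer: 515116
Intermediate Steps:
k = 189 (k = 7*(5 + 4)²/3 = (7/3)*9² = (7/3)*81 = 189)
n(G) = -26 + 2*G² (n(G) = (G² + G²) - 26 = 2*G² - 26 = -26 + 2*G²)
u(Q) = 9
D(L, g) = 71416 + L + g (D(L, g) = (L + g) + (-26 + 2*189²) = (L + g) + (-26 + 2*35721) = (L + g) + (-26 + 71442) = (L + g) + 71416 = 71416 + L + g)
444118 + D(u(-21), -427) = 444118 + (71416 + 9 - 427) = 444118 + 70998 = 515116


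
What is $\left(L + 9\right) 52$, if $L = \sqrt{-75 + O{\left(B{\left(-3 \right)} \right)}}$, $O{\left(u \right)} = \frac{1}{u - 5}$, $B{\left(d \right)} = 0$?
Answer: $468 + \frac{104 i \sqrt{470}}{5} \approx 468.0 + 450.93 i$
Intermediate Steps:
$O{\left(u \right)} = \frac{1}{-5 + u}$
$L = \frac{2 i \sqrt{470}}{5}$ ($L = \sqrt{-75 + \frac{1}{-5 + 0}} = \sqrt{-75 + \frac{1}{-5}} = \sqrt{-75 - \frac{1}{5}} = \sqrt{- \frac{376}{5}} = \frac{2 i \sqrt{470}}{5} \approx 8.6718 i$)
$\left(L + 9\right) 52 = \left(\frac{2 i \sqrt{470}}{5} + 9\right) 52 = \left(9 + \frac{2 i \sqrt{470}}{5}\right) 52 = 468 + \frac{104 i \sqrt{470}}{5}$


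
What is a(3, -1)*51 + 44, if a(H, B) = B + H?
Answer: 146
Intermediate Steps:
a(3, -1)*51 + 44 = (-1 + 3)*51 + 44 = 2*51 + 44 = 102 + 44 = 146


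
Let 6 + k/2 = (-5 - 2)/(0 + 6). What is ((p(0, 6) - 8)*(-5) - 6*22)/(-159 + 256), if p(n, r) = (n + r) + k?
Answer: -151/291 ≈ -0.51890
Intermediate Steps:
k = -43/3 (k = -12 + 2*((-5 - 2)/(0 + 6)) = -12 + 2*(-7/6) = -12 - 7/3 = -43/3 ≈ -14.333)
p(n, r) = -43/3 + n + r (p(n, r) = (n + r) - 43/3 = -43/3 + n + r)
((p(0, 6) - 8)*(-5) - 6*22)/(-159 + 256) = (((-43/3 + 0 + 6) - 8)*(-5) - 6*22)/(-159 + 256) = ((-25/3 - 8)*(-5) - 132)/97 = (-49/3*(-5) - 132)*(1/97) = (245/3 - 132)*(1/97) = -151/3*1/97 = -151/291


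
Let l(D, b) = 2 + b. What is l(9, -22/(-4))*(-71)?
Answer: -1065/2 ≈ -532.50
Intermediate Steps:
l(9, -22/(-4))*(-71) = (2 - 22/(-4))*(-71) = (2 - 22*(-¼))*(-71) = (2 + 11/2)*(-71) = (15/2)*(-71) = -1065/2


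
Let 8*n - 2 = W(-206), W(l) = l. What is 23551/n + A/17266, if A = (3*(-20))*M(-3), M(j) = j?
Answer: -406626976/440283 ≈ -923.56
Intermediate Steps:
A = 180 (A = (3*(-20))*(-3) = -60*(-3) = 180)
n = -51/2 (n = ¼ + (⅛)*(-206) = ¼ - 103/4 = -51/2 ≈ -25.500)
23551/n + A/17266 = 23551/(-51/2) + 180/17266 = 23551*(-2/51) + 180*(1/17266) = -47102/51 + 90/8633 = -406626976/440283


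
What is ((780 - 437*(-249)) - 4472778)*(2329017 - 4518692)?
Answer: 9553957114875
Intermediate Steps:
((780 - 437*(-249)) - 4472778)*(2329017 - 4518692) = ((780 + 108813) - 4472778)*(-2189675) = (109593 - 4472778)*(-2189675) = -4363185*(-2189675) = 9553957114875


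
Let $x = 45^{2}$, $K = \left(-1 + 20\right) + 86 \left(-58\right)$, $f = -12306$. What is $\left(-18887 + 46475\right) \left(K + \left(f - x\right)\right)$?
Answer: $-532448400$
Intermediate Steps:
$K = -4969$ ($K = 19 - 4988 = -4969$)
$x = 2025$
$\left(-18887 + 46475\right) \left(K + \left(f - x\right)\right) = \left(-18887 + 46475\right) \left(-4969 - 14331\right) = 27588 \left(-4969 - 14331\right) = 27588 \left(-19300\right) = -532448400$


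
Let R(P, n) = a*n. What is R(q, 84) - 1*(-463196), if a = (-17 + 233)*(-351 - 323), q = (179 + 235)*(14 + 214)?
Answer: -11765860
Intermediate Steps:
q = 94392 (q = 414*228 = 94392)
a = -145584 (a = 216*(-674) = -145584)
R(P, n) = -145584*n
R(q, 84) - 1*(-463196) = -145584*84 - 1*(-463196) = -12229056 + 463196 = -11765860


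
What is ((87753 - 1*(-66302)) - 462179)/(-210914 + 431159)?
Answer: -102708/73415 ≈ -1.3990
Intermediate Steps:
((87753 - 1*(-66302)) - 462179)/(-210914 + 431159) = ((87753 + 66302) - 462179)/220245 = (154055 - 462179)*(1/220245) = -308124*1/220245 = -102708/73415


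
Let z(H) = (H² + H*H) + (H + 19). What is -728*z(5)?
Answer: -53872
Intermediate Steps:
z(H) = 19 + H + 2*H² (z(H) = (H² + H²) + (19 + H) = 2*H² + (19 + H) = 19 + H + 2*H²)
-728*z(5) = -728*(19 + 5 + 2*5²) = -728*(19 + 5 + 2*25) = -728*(19 + 5 + 50) = -728*74 = -53872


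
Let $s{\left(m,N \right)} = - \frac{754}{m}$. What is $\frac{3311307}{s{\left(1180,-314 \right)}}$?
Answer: $- \frac{67367970}{13} \approx -5.1822 \cdot 10^{6}$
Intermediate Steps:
$\frac{3311307}{s{\left(1180,-314 \right)}} = \frac{3311307}{\left(-754\right) \frac{1}{1180}} = \frac{3311307}{- \frac{377}{590}} = 3311307 \left(- \frac{590}{377}\right) = - \frac{67367970}{13}$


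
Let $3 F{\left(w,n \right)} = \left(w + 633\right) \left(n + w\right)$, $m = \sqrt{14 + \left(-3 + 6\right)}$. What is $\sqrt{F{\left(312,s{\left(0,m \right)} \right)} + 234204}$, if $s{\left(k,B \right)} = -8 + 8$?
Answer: $2 \sqrt{83121} \approx 576.61$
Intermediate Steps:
$m = \sqrt{17}$ ($m = \sqrt{14 + 3} = \sqrt{17} \approx 4.1231$)
$s{\left(k,B \right)} = 0$
$F{\left(w,n \right)} = \frac{\left(633 + w\right) \left(n + w\right)}{3}$ ($F{\left(w,n \right)} = \frac{\left(w + 633\right) \left(n + w\right)}{3} = \frac{\left(633 + w\right) \left(n + w\right)}{3}$)
$\sqrt{F{\left(312,s{\left(0,m \right)} \right)} + 234204} = \sqrt{\left(211 \cdot 0 + 211 \cdot 312 + \frac{312^{2}}{3} + \frac{1}{3} \cdot 0 \cdot 312\right) + 234204} = \sqrt{\left(0 + 65832 + \frac{1}{3} \cdot 97344 + 0\right) + 234204} = \sqrt{\left(0 + 65832 + 32448 + 0\right) + 234204} = \sqrt{98280 + 234204} = \sqrt{332484} = 2 \sqrt{83121}$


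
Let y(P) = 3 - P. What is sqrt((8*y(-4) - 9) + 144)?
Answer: sqrt(191) ≈ 13.820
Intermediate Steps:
sqrt((8*y(-4) - 9) + 144) = sqrt((8*(3 - 1*(-4)) - 9) + 144) = sqrt((8*(3 + 4) - 9) + 144) = sqrt((8*7 - 9) + 144) = sqrt((56 - 9) + 144) = sqrt(47 + 144) = sqrt(191)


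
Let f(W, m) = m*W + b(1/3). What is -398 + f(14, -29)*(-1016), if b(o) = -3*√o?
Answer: 412098 + 1016*√3 ≈ 4.1386e+5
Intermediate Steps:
f(W, m) = -√3 + W*m (f(W, m) = m*W - 3*√3/3 = W*m - √3 = -√3 + W*m)
-398 + f(14, -29)*(-1016) = -398 + (-√3 + 14*(-29))*(-1016) = -398 + (-√3 - 406)*(-1016) = -398 + (-406 - √3)*(-1016) = -398 + (412496 + 1016*√3) = 412098 + 1016*√3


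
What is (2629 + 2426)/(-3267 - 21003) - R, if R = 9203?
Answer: -14890791/1618 ≈ -9203.2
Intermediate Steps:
(2629 + 2426)/(-3267 - 21003) - R = (2629 + 2426)/(-3267 - 21003) - 1*9203 = 5055/(-24270) - 9203 = 5055*(-1/24270) - 9203 = -337/1618 - 9203 = -14890791/1618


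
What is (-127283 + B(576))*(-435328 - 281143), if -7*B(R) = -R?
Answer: 91135622965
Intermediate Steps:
B(R) = R/7 (B(R) = -(-1)*R/7 = R/7)
(-127283 + B(576))*(-435328 - 281143) = (-127283 + (⅐)*576)*(-435328 - 281143) = (-127283 + 576/7)*(-716471) = -890405/7*(-716471) = 91135622965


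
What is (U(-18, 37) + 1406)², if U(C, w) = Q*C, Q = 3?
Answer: 1827904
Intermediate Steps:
U(C, w) = 3*C
(U(-18, 37) + 1406)² = (3*(-18) + 1406)² = (-54 + 1406)² = 1352² = 1827904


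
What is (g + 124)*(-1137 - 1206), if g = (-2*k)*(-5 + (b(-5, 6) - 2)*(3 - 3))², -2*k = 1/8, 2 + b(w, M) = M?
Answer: -2382831/8 ≈ -2.9785e+5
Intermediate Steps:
b(w, M) = -2 + M
k = -1/16 (k = -½/8 = -½*⅛ = -1/16 ≈ -0.062500)
g = 25/8 (g = (-2*(-1/16))*(-5 + ((-2 + 6) - 2)*(3 - 3))² = (-5 + (4 - 2)*0)²/8 = (-5 + 2*0)²/8 = (-5 + 0)²/8 = (⅛)*(-5)² = (⅛)*25 = 25/8 ≈ 3.1250)
(g + 124)*(-1137 - 1206) = (25/8 + 124)*(-1137 - 1206) = (1017/8)*(-2343) = -2382831/8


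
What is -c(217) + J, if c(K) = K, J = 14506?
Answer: 14289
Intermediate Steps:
-c(217) + J = -1*217 + 14506 = -217 + 14506 = 14289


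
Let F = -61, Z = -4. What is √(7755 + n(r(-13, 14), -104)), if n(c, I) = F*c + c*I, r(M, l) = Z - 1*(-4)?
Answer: √7755 ≈ 88.063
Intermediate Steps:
r(M, l) = 0 (r(M, l) = -4 - 1*(-4) = -4 + 4 = 0)
n(c, I) = -61*c + I*c (n(c, I) = -61*c + c*I = -61*c + I*c)
√(7755 + n(r(-13, 14), -104)) = √(7755 + 0*(-61 - 104)) = √(7755 + 0*(-165)) = √(7755 + 0) = √7755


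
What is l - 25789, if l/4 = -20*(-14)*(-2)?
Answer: -28029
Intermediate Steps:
l = -2240 (l = 4*(-20*(-14)*(-2)) = 4*(280*(-2)) = 4*(-560) = -2240)
l - 25789 = -2240 - 25789 = -28029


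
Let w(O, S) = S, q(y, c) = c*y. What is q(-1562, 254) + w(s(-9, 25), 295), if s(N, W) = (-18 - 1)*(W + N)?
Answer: -396453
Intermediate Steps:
s(N, W) = -19*N - 19*W (s(N, W) = -19*(N + W) = -19*N - 19*W)
q(-1562, 254) + w(s(-9, 25), 295) = 254*(-1562) + 295 = -396748 + 295 = -396453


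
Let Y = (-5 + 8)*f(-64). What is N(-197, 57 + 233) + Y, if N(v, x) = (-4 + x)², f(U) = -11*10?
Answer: 81466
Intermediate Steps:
f(U) = -110
Y = -330 (Y = (-5 + 8)*(-110) = 3*(-110) = -330)
N(-197, 57 + 233) + Y = (-4 + (57 + 233))² - 330 = (-4 + 290)² - 330 = 286² - 330 = 81796 - 330 = 81466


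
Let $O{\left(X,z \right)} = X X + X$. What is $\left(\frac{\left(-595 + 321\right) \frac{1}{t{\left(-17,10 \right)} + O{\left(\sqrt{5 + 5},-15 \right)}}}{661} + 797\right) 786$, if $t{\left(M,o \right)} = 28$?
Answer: $\frac{98963316746}{157979} + \frac{35894 \sqrt{10}}{157979} \approx 6.2643 \cdot 10^{5}$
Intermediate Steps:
$O{\left(X,z \right)} = X + X^{2}$ ($O{\left(X,z \right)} = X^{2} + X = X + X^{2}$)
$\left(\frac{\left(-595 + 321\right) \frac{1}{t{\left(-17,10 \right)} + O{\left(\sqrt{5 + 5},-15 \right)}}}{661} + 797\right) 786 = \left(\frac{\left(-595 + 321\right) \frac{1}{28 + \sqrt{5 + 5} \left(1 + \sqrt{5 + 5}\right)}}{661} + 797\right) 786 = \left(- \frac{274}{28 + \sqrt{10} \left(1 + \sqrt{10}\right)} \frac{1}{661} + 797\right) 786 = \left(- \frac{274}{661 \left(28 + \sqrt{10} \left(1 + \sqrt{10}\right)\right)} + 797\right) 786 = \left(797 - \frac{274}{661 \left(28 + \sqrt{10} \left(1 + \sqrt{10}\right)\right)}\right) 786 = 626442 - \frac{215364}{661 \left(28 + \sqrt{10} \left(1 + \sqrt{10}\right)\right)}$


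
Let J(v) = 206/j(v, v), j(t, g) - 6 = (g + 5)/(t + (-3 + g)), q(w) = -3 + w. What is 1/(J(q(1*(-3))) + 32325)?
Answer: 91/2944665 ≈ 3.0903e-5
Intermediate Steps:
j(t, g) = 6 + (5 + g)/(-3 + g + t) (j(t, g) = 6 + (g + 5)/(t + (-3 + g)) = 6 + (5 + g)/(-3 + g + t))
J(v) = 206*(-3 + 2*v)/(-13 + 13*v) (J(v) = 206/(((-13 + 6*v + 7*v)/(-3 + v + v))) = 206/(((-13 + 13*v)/(-3 + 2*v))) = 206*((-3 + 2*v)/(-13 + 13*v)) = 206*(-3 + 2*v)/(-13 + 13*v))
1/(J(q(1*(-3))) + 32325) = 1/(206*(-3 + 2*(-3 + 1*(-3)))/(13*(-1 + (-3 + 1*(-3)))) + 32325) = 1/(206*(-3 + 2*(-3 - 3))/(13*(-1 + (-3 - 3))) + 32325) = 1/(206*(-3 + 2*(-6))/(13*(-1 - 6)) + 32325) = 1/((206/13)*(-3 - 12)/(-7) + 32325) = 1/((206/13)*(-⅐)*(-15) + 32325) = 1/(3090/91 + 32325) = 1/(2944665/91) = 91/2944665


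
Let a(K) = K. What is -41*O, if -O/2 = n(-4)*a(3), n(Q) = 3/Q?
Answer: -369/2 ≈ -184.50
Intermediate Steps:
O = 9/2 (O = -2*3/(-4)*3 = -2*3*(-¼)*3 = -(-3)*3/2 = -2*(-9/4) = 9/2 ≈ 4.5000)
-41*O = -41*9/2 = -369/2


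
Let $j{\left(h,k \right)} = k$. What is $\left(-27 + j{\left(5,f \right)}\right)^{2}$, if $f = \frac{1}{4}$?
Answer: $\frac{11449}{16} \approx 715.56$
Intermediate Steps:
$f = \frac{1}{4} \approx 0.25$
$\left(-27 + j{\left(5,f \right)}\right)^{2} = \left(-27 + \frac{1}{4}\right)^{2} = \left(- \frac{107}{4}\right)^{2} = \frac{11449}{16}$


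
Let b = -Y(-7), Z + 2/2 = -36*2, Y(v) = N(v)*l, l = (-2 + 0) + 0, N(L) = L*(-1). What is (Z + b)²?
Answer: 3481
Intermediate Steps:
N(L) = -L
l = -2 (l = -2 + 0 = -2)
Y(v) = 2*v (Y(v) = -v*(-2) = 2*v)
Z = -73 (Z = -1 - 36*2 = -1 - 72 = -73)
b = 14 (b = -2*(-7) = -1*(-14) = 14)
(Z + b)² = (-73 + 14)² = (-59)² = 3481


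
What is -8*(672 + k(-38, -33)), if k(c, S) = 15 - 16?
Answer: -5368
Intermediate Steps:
k(c, S) = -1
-8*(672 + k(-38, -33)) = -8*(672 - 1) = -8*671 = -5368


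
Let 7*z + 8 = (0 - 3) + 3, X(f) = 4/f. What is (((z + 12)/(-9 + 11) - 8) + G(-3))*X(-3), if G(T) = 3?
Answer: -4/7 ≈ -0.57143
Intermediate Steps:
z = -8/7 (z = -8/7 + ((0 - 3) + 3)/7 = -8/7 + (-3 + 3)/7 = -8/7 + (⅐)*0 = -8/7 + 0 = -8/7 ≈ -1.1429)
(((z + 12)/(-9 + 11) - 8) + G(-3))*X(-3) = (((-8/7 + 12)/(-9 + 11) - 8) + 3)*(4/(-3)) = (((76/7)/2 - 8) + 3)*(4*(-⅓)) = (((76/7)*(½) - 8) + 3)*(-4/3) = ((38/7 - 8) + 3)*(-4/3) = (-18/7 + 3)*(-4/3) = (3/7)*(-4/3) = -4/7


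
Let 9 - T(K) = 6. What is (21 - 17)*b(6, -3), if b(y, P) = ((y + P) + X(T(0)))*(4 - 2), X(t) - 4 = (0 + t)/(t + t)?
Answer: 60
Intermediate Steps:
T(K) = 3 (T(K) = 9 - 1*6 = 9 - 6 = 3)
X(t) = 9/2 (X(t) = 4 + (0 + t)/(t + t) = 4 + t/((2*t)) = 4 + t*(1/(2*t)) = 4 + ½ = 9/2)
b(y, P) = 9 + 2*P + 2*y (b(y, P) = ((y + P) + 9/2)*(4 - 2) = ((P + y) + 9/2)*2 = (9/2 + P + y)*2 = 9 + 2*P + 2*y)
(21 - 17)*b(6, -3) = (21 - 17)*(9 + 2*(-3) + 2*6) = 4*(9 - 6 + 12) = 4*15 = 60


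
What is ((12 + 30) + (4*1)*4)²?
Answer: 3364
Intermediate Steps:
((12 + 30) + (4*1)*4)² = (42 + 4*4)² = (42 + 16)² = 58² = 3364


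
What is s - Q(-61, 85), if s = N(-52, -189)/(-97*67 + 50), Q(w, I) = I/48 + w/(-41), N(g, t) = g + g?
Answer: -41152765/12691632 ≈ -3.2425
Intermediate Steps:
N(g, t) = 2*g
Q(w, I) = -w/41 + I/48 (Q(w, I) = I*(1/48) + w*(-1/41) = I/48 - w/41 = -w/41 + I/48)
s = 104/6449 (s = (2*(-52))/(-97*67 + 50) = -104/(-6499 + 50) = -104/(-6449) = -104*(-1/6449) = 104/6449 ≈ 0.016127)
s - Q(-61, 85) = 104/6449 - (-1/41*(-61) + (1/48)*85) = 104/6449 - (61/41 + 85/48) = 104/6449 - 1*6413/1968 = 104/6449 - 6413/1968 = -41152765/12691632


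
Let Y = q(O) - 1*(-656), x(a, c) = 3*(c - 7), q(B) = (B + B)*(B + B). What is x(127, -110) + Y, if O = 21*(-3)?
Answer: 16181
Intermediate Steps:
O = -63
q(B) = 4*B² (q(B) = (2*B)*(2*B) = 4*B²)
x(a, c) = -21 + 3*c (x(a, c) = 3*(-7 + c) = -21 + 3*c)
Y = 16532 (Y = 4*(-63)² - 1*(-656) = 4*3969 + 656 = 15876 + 656 = 16532)
x(127, -110) + Y = (-21 + 3*(-110)) + 16532 = (-21 - 330) + 16532 = -351 + 16532 = 16181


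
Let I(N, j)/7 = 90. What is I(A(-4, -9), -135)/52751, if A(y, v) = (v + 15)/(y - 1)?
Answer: 630/52751 ≈ 0.011943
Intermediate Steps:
A(y, v) = (15 + v)/(-1 + y)
I(N, j) = 630 (I(N, j) = 7*90 = 630)
I(A(-4, -9), -135)/52751 = 630/52751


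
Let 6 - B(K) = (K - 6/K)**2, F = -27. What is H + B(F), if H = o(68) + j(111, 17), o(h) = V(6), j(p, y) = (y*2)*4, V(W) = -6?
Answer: -47065/81 ≈ -581.05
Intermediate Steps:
j(p, y) = 8*y (j(p, y) = (2*y)*4 = 8*y)
o(h) = -6
H = 130 (H = -6 + 8*17 = -6 + 136 = 130)
B(K) = 6 - (K - 6/K)**2
H + B(F) = 130 + (18 - 1*(-27)**2 - 36/(-27)**2) = 130 + (18 - 1*729 - 36*1/729) = 130 + (18 - 729 - 4/81) = 130 - 57595/81 = -47065/81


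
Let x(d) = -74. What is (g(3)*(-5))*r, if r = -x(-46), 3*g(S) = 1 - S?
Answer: 740/3 ≈ 246.67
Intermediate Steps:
g(S) = 1/3 - S/3 (g(S) = (1 - S)/3 = 1/3 - S/3)
r = 74 (r = -1*(-74) = 74)
(g(3)*(-5))*r = ((1/3 - 1/3*3)*(-5))*74 = ((1/3 - 1)*(-5))*74 = -2/3*(-5)*74 = (10/3)*74 = 740/3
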